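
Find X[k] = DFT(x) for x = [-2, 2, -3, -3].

X[k] = Σ(n=0 to 3) x[n] · ω_4^(nk)
where ω_4 = e^(-2πi/4)

Computing each X[k]:
X[0] = -6
X[1] = 1-5i
X[2] = -4
X[3] = 1+5i

X = [-6, 1-5i, -4, 1+5i]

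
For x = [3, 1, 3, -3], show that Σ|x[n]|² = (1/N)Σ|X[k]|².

Time domain:
Σ|x[n]|² = |3|² + |1|² + |3|² + |-3|² = 28.0000

Frequency domain:
(1/4)Σ|X[k]|² = (1/4)(|4|² + |-4i|² + |8|² + |4i|²) = (1/4)·112.0000 = 28.0000

Both sides agree, confirming Parseval's theorem.

Σ|x[n]|² = (1/N)Σ|X[k]|² = 28.0000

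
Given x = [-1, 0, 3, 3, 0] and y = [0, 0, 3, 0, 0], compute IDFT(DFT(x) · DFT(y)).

(x ⊛ y)[n] = Σ(m=0 to 4) x[m] · y[(n-m) mod 5]

Computing each output sample:
(x ⊛ y)[0] = 9
(x ⊛ y)[1] = 0
(x ⊛ y)[2] = -3
(x ⊛ y)[3] = 0
(x ⊛ y)[4] = 9

x ⊛ y = [9, 0, -3, 0, 9]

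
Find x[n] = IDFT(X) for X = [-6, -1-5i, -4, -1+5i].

x[n] = (1/4) Σ(k=0 to 3) X[k] · e^(2πikn/4)

Computing each x[n]:
x[0] = -3
x[1] = 2
x[2] = -2
x[3] = -3

x = [-3, 2, -2, -3]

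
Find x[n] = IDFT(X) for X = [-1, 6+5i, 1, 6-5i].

x[n] = (1/4) Σ(k=0 to 3) X[k] · e^(2πikn/4)

Computing each x[n]:
x[0] = 3
x[1] = -3
x[2] = -3
x[3] = 2

x = [3, -3, -3, 2]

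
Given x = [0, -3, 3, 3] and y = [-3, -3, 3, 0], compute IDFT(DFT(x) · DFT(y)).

(x ⊛ y)[n] = Σ(m=0 to 3) x[m] · y[(n-m) mod 4]

Computing each output sample:
(x ⊛ y)[0] = 0
(x ⊛ y)[1] = 18
(x ⊛ y)[2] = 0
(x ⊛ y)[3] = -27

x ⊛ y = [0, 18, 0, -27]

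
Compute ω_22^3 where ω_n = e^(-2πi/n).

ω_22^3 = e^(-2πi·3/22)
= cos(-2π·3/22) + i·sin(-2π·3/22)
= cos(-6π/22) + i·sin(-6π/22)

ω_22^3 = cos(-6π/22) + i·sin(-6π/22) = 0.6549-0.7557i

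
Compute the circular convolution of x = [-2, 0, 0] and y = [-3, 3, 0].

(x ⊛ y)[n] = Σ(m=0 to 2) x[m] · y[(n-m) mod 3]

Computing each output sample:
(x ⊛ y)[0] = 6
(x ⊛ y)[1] = -6
(x ⊛ y)[2] = 0

x ⊛ y = [6, -6, 0]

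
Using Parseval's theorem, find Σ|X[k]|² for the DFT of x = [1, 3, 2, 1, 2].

Parseval: Σ|x[n]|² = (1/N)Σ|X[k]|², so Σ|X[k]|² = N·Σ|x[n]|² = 5·19.0000

Σ|X[k]|² = N·Σ|x[n]|² = 5·19.0000 = 95.0000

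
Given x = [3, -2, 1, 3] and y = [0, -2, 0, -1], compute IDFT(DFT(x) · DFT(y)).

(x ⊛ y)[n] = Σ(m=0 to 3) x[m] · y[(n-m) mod 4]

Computing each output sample:
(x ⊛ y)[0] = -4
(x ⊛ y)[1] = -7
(x ⊛ y)[2] = 1
(x ⊛ y)[3] = -5

x ⊛ y = [-4, -7, 1, -5]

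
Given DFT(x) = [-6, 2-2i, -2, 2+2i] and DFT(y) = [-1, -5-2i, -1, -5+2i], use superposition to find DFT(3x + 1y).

By linearity: DFT(3x + 1y) = 3·DFT(x) + 1·DFT(y)
= 3·[-6, 2-2i, -2, 2+2i] + 1·[-1, -5-2i, -1, -5+2i]

Computing element-wise:
Z[0] = 3·(-6) + 1·(-1) = -19
Z[1] = 3·(2-2i) + 1·(-5-2i) = 1-8i
Z[2] = 3·(-2) + 1·(-1) = -7
Z[3] = 3·(2+2i) + 1·(-5+2i) = 1+8i

DFT(3x + 1y) = 3·X + 1·Y = [-19, 1-8i, -7, 1+8i]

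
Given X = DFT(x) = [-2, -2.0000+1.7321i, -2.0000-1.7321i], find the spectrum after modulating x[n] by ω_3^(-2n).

Modulation property: DFT(ω_3^(-2n)·x[n]) = X[(k-2) mod 3], so circularly shift X by 2 positions.

X[k-2] = [-2.0000+1.7321i, -2.0000-1.7321i, -2]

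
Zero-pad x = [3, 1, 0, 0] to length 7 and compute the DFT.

Original 4-point DFT: [4, 3-1i, 2, 3+1i]
Zero-padded 7-point DFT provides frequency interpolation.

DFT_7([x, 0, ...]) = [4, 3.6235-0.7818i, 2.7775-0.9749i, 2.0990-0.4339i, 2.0990+0.4339i, 2.7775+0.9749i, 3.6235+0.7818i]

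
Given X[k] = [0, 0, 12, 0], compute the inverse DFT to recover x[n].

x[n] = (1/4) Σ(k=0 to 3) X[k] · e^(2πikn/4)

Computing each x[n]:
x[0] = 3
x[1] = -3
x[2] = 3
x[3] = -3

x = [3, -3, 3, -3]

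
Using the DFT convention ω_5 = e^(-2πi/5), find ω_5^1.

ω_5^1 = e^(-2πi·1/5)
= cos(-2π·1/5) + i·sin(-2π·1/5)
= cos(-2π/5) + i·sin(-2π/5)

ω_5^1 = cos(-2π/5) + i·sin(-2π/5) = 0.3090-0.9511i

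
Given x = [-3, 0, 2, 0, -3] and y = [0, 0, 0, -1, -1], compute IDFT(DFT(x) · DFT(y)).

(x ⊛ y)[n] = Σ(m=0 to 4) x[m] · y[(n-m) mod 5]

Computing each output sample:
(x ⊛ y)[0] = -2
(x ⊛ y)[1] = -2
(x ⊛ y)[2] = 3
(x ⊛ y)[3] = 6
(x ⊛ y)[4] = 3

x ⊛ y = [-2, -2, 3, 6, 3]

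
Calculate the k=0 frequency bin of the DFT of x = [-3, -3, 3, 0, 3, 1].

X[0] = Σ(n=0 to 5) x[n] · ω_6^0 = Σ x[n]
= (-3) + (-3) + (3) + (0) + (3) + (1)

X[0] = 1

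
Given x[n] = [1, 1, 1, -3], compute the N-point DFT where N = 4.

X[k] = Σ(n=0 to 3) x[n] · ω_4^(nk)
where ω_4 = e^(-2πi/4)

Computing each X[k]:
X[0] = 0
X[1] = -4i
X[2] = 4
X[3] = 4i

X = [0, -4i, 4, 4i]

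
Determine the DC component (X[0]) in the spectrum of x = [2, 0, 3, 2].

X[0] = Σ(n=0 to 3) x[n] · ω_4^0 = Σ x[n]
= (2) + (0) + (3) + (2)

X[0] = 7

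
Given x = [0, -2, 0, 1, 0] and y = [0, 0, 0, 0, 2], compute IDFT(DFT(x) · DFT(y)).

(x ⊛ y)[n] = Σ(m=0 to 4) x[m] · y[(n-m) mod 5]

Computing each output sample:
(x ⊛ y)[0] = -4
(x ⊛ y)[1] = 0
(x ⊛ y)[2] = 2
(x ⊛ y)[3] = 0
(x ⊛ y)[4] = 0

x ⊛ y = [-4, 0, 2, 0, 0]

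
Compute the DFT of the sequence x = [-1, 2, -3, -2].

X[k] = Σ(n=0 to 3) x[n] · ω_4^(nk)
where ω_4 = e^(-2πi/4)

Computing each X[k]:
X[0] = -4
X[1] = 2-4i
X[2] = -4
X[3] = 2+4i

X = [-4, 2-4i, -4, 2+4i]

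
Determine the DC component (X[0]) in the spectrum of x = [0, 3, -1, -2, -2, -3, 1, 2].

X[0] = Σ(n=0 to 7) x[n] · ω_8^0 = Σ x[n]
= (0) + (3) + (-1) + (-2) + (-2) + (-3) + (1) + (2)

X[0] = -2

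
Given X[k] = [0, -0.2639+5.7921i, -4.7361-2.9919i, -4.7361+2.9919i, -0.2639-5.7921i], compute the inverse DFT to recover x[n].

x[n] = (1/5) Σ(k=0 to 4) X[k] · e^(2πikn/5)

Computing each x[n]:
x[0] = -2
x[1] = 0
x[2] = -3
x[3] = 2
x[4] = 3

x = [-2, 0, -3, 2, 3]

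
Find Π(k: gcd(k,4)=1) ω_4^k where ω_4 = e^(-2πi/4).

The primitive 4th roots of unity are ω_4^k for k coprime to 4: k ∈ {1, 3}
Their product equals the constant term of the cyclotomic polynomial Φ_4(x) up to sign.
For n ≥ 3, the product of all primitive nth roots of unity is 1. (For n=1 it is 1; for n=2 it is -1.)

1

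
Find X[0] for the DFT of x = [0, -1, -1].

X[0] = Σ(n=0 to 2) x[n] · ω_3^0 = Σ x[n]
= (0) + (-1) + (-1)

X[0] = -2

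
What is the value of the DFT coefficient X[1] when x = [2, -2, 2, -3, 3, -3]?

X[1] = Σ(n=0 to 5) x[n] · ω_6^(1n) where ω_6 = e^(-2πi/6)
= (2)·ω_6^0 + (-2)·ω_6^1 + (2)·ω_6^2 + (-3)·ω_6^3 + (3)·ω_6^4 + (-3)·ω_6^5

X[1] = 0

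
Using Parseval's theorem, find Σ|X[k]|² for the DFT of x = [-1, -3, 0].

Parseval: Σ|x[n]|² = (1/N)Σ|X[k]|², so Σ|X[k]|² = N·Σ|x[n]|² = 3·10.0000

Σ|X[k]|² = N·Σ|x[n]|² = 3·10.0000 = 30.0000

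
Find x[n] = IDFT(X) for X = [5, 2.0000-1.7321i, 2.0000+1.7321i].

x[n] = (1/3) Σ(k=0 to 2) X[k] · e^(2πikn/3)

Computing each x[n]:
x[0] = 3
x[1] = 2
x[2] = 0

x = [3, 2, 0]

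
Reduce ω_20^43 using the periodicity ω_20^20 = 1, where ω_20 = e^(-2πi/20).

Since ω_20^20 = 1, powers reduce modulo 20.
43 mod 20 = 3
So ω_20^43 = ω_20^3 = e^(-2πi·3/20)

ω_20^43 = ω_20^3 = 0.5878-0.8090i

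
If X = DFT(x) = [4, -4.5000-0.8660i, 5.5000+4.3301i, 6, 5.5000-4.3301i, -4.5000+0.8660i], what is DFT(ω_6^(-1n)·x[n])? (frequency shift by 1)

Modulation property: DFT(ω_6^(-1n)·x[n]) = X[(k-1) mod 6], so circularly shift X by 1 positions.

X[k-1] = [-4.5000+0.8660i, 4, -4.5000-0.8660i, 5.5000+4.3301i, 6, 5.5000-4.3301i]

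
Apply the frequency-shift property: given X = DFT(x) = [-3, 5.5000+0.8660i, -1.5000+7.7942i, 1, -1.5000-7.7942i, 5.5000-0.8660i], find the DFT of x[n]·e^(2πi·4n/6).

Modulation property: DFT(ω_6^(-4n)·x[n]) = X[(k-4) mod 6], so circularly shift X by 4 positions.

X[k-4] = [-1.5000+7.7942i, 1, -1.5000-7.7942i, 5.5000-0.8660i, -3, 5.5000+0.8660i]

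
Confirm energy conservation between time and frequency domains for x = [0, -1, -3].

Time domain:
Σ|x[n]|² = |0|² + |-1|² + |-3|² = 10.0000

Frequency domain:
(1/3)Σ|X[k]|² = (1/3)(|-4|² + |2.0000-1.7321i|² + |2.0000+1.7321i|²) = (1/3)·30.0000 = 10.0000

Both sides agree, confirming Parseval's theorem.

Σ|x[n]|² = (1/N)Σ|X[k]|² = 10.0000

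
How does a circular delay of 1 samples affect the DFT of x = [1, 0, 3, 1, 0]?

Time shift by 1: X_shifted[k] = ω_5^(1k) · X[k]
Shifted x = [0, 1, 0, 3, 1]

DFT(x[n-1]) = [5, -1.8090+1.7634i, -0.6910-2.8532i, -0.6910+2.8532i, -1.8090-1.7634i]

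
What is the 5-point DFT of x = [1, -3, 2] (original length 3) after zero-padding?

Original 3-point DFT: [0, 1.5000+4.3301i, 1.5000-4.3301i]
Zero-padded 5-point DFT provides frequency interpolation.

DFT_5([x, 0, ...]) = [0, -1.5451+1.6776i, 4.0451+3.6655i, 4.0451-3.6655i, -1.5451-1.6776i]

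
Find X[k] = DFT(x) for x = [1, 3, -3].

X[k] = Σ(n=0 to 2) x[n] · ω_3^(nk)
where ω_3 = e^(-2πi/3)

Computing each X[k]:
X[0] = 1
X[1] = 1.0000-5.1962i
X[2] = 1.0000+5.1962i

X = [1, 1.0000-5.1962i, 1.0000+5.1962i]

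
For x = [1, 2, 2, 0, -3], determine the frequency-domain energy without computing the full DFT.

Parseval: Σ|x[n]|² = (1/N)Σ|X[k]|², so Σ|X[k]|² = N·Σ|x[n]|² = 5·18.0000

Σ|X[k]|² = N·Σ|x[n]|² = 5·18.0000 = 90.0000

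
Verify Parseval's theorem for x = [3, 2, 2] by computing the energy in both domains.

Time domain:
Σ|x[n]|² = |3|² + |2|² + |2|² = 17.0000

Frequency domain:
(1/3)Σ|X[k]|² = (1/3)(|7|² + |1|² + |1|²) = (1/3)·51.0000 = 17.0000

Both sides agree, confirming Parseval's theorem.

Σ|x[n]|² = (1/N)Σ|X[k]|² = 17.0000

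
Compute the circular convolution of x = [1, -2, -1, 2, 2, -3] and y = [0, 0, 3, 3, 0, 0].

(x ⊛ y)[n] = Σ(m=0 to 5) x[m] · y[(n-m) mod 6]

Computing each output sample:
(x ⊛ y)[0] = 12
(x ⊛ y)[1] = -3
(x ⊛ y)[2] = -6
(x ⊛ y)[3] = -3
(x ⊛ y)[4] = -9
(x ⊛ y)[5] = 3

x ⊛ y = [12, -3, -6, -3, -9, 3]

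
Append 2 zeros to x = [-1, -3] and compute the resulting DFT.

Original 2-point DFT: [-4, 2]
Zero-padded 4-point DFT provides frequency interpolation.

DFT_4([x, 0, ...]) = [-4, -1+3i, 2, -1-3i]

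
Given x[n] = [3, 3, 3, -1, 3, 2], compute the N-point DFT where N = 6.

X[k] = Σ(n=0 to 5) x[n] · ω_6^(nk)
where ω_6 = e^(-2πi/6)

Computing each X[k]:
X[0] = 13
X[1] = 3.5000-0.8660i
X[2] = -3.5000-0.8660i
X[3] = 5
X[4] = -3.5000+0.8660i
X[5] = 3.5000+0.8660i

X = [13, 3.5000-0.8660i, -3.5000-0.8660i, 5, -3.5000+0.8660i, 3.5000+0.8660i]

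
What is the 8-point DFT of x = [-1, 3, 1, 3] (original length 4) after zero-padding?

Original 4-point DFT: [6, -2, -6, -2]
Zero-padded 8-point DFT provides frequency interpolation.

DFT_8([x, 0, ...]) = [6, -1.0000-5.2426i, -2, -1.0000-3.2426i, -6, -1.0000+3.2426i, -2, -1.0000+5.2426i]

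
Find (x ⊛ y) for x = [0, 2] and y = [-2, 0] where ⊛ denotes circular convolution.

(x ⊛ y)[n] = Σ(m=0 to 1) x[m] · y[(n-m) mod 2]

Computing each output sample:
(x ⊛ y)[0] = 0
(x ⊛ y)[1] = -4

x ⊛ y = [0, -4]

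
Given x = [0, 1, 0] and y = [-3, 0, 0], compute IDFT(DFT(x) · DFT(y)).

(x ⊛ y)[n] = Σ(m=0 to 2) x[m] · y[(n-m) mod 3]

Computing each output sample:
(x ⊛ y)[0] = 0
(x ⊛ y)[1] = -3
(x ⊛ y)[2] = 0

x ⊛ y = [0, -3, 0]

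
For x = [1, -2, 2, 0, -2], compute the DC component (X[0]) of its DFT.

X[0] = Σ(n=0 to 4) x[n] · ω_5^0 = Σ x[n]
= (1) + (-2) + (2) + (0) + (-2)

X[0] = -1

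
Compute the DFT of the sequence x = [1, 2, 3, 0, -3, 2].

X[k] = Σ(n=0 to 5) x[n] · ω_6^(nk)
where ω_6 = e^(-2πi/6)

Computing each X[k]:
X[0] = 5
X[1] = 3.0000-5.1962i
X[2] = -1.0000+5.1962i
X[3] = -3
X[4] = -1.0000-5.1962i
X[5] = 3.0000+5.1962i

X = [5, 3.0000-5.1962i, -1.0000+5.1962i, -3, -1.0000-5.1962i, 3.0000+5.1962i]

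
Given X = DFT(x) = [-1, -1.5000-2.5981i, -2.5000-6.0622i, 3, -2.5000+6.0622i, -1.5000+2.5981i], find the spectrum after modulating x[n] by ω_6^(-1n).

Modulation property: DFT(ω_6^(-1n)·x[n]) = X[(k-1) mod 6], so circularly shift X by 1 positions.

X[k-1] = [-1.5000+2.5981i, -1, -1.5000-2.5981i, -2.5000-6.0622i, 3, -2.5000+6.0622i]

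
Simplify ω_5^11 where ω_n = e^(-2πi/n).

Since ω_5^5 = 1, powers reduce modulo 5.
11 mod 5 = 1
So ω_5^11 = ω_5^1 = e^(-2πi·1/5)

ω_5^11 = ω_5^1 = 0.3090-0.9511i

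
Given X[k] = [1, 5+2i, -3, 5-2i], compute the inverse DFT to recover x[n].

x[n] = (1/4) Σ(k=0 to 3) X[k] · e^(2πikn/4)

Computing each x[n]:
x[0] = 2
x[1] = 0
x[2] = -3
x[3] = 2

x = [2, 0, -3, 2]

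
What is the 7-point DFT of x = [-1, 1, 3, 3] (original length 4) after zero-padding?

Original 4-point DFT: [6, -4+2i, -2, -4-2i]
Zero-padded 7-point DFT provides frequency interpolation.

DFT_7([x, 0, ...]) = [6, -3.7470-5.0083i, -2.0550+2.6722i, -0.6981-1.0132i, -0.6981+1.0132i, -2.0550-2.6722i, -3.7470+5.0083i]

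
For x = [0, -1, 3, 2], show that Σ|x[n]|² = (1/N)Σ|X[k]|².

Time domain:
Σ|x[n]|² = |0|² + |-1|² + |3|² + |2|² = 14.0000

Frequency domain:
(1/4)Σ|X[k]|² = (1/4)(|4|² + |-3+3i|² + |2|² + |-3-3i|²) = (1/4)·56.0000 = 14.0000

Both sides agree, confirming Parseval's theorem.

Σ|x[n]|² = (1/N)Σ|X[k]|² = 14.0000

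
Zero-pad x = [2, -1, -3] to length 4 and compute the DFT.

Original 3-point DFT: [-2, 4.0000-1.7321i, 4.0000+1.7321i]
Zero-padded 4-point DFT provides frequency interpolation.

DFT_4([x, 0, ...]) = [-2, 5+1i, 0, 5-1i]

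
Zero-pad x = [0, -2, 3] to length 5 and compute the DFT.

Original 3-point DFT: [1, -0.5000+4.3301i, -0.5000-4.3301i]
Zero-padded 5-point DFT provides frequency interpolation.

DFT_5([x, 0, ...]) = [1, -3.0451+0.1388i, 2.5451+4.0287i, 2.5451-4.0287i, -3.0451-0.1388i]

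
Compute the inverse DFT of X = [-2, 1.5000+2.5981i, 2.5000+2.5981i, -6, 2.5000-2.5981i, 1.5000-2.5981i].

x[n] = (1/6) Σ(k=0 to 5) X[k] · e^(2πikn/6)

Computing each x[n]:
x[0] = 0
x[1] = -1
x[2] = -2
x[3] = 1
x[4] = -2
x[5] = 2

x = [0, -1, -2, 1, -2, 2]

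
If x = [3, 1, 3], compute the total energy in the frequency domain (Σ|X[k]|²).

Parseval: Σ|x[n]|² = (1/N)Σ|X[k]|², so Σ|X[k]|² = N·Σ|x[n]|² = 3·19.0000

Σ|X[k]|² = N·Σ|x[n]|² = 3·19.0000 = 57.0000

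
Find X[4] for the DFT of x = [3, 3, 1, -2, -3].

X[4] = Σ(n=0 to 4) x[n] · ω_5^(4n) where ω_5 = e^(-2πi/5)
= (3)·ω_5^0 + (3)·ω_5^4 + (1)·ω_5^8 + (-2)·ω_5^12 + (-3)·ω_5^16

X[4] = 3.8090+7.4697i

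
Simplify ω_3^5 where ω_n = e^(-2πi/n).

Since ω_3^3 = 1, powers reduce modulo 3.
5 mod 3 = 2
So ω_3^5 = ω_3^2 = e^(-2πi·2/3)

ω_3^5 = ω_3^2 = -0.5000+0.8660i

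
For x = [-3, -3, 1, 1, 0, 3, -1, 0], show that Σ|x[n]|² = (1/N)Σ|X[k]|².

Time domain:
Σ|x[n]|² = |-3|² + |-3|² + |1|² + |1|² + |0|² + |3|² + |-1|² + |0|² = 30.0000

Frequency domain:
(1/8)Σ|X[k]|² = (1/8)(|-2|² + |-7.9497+1.5355i|² + |-3+1i|² + |1.9497+5.5355i|² + |-4|² + |1.9497-5.5355i|² + |-3-1i|² + |-7.9497-1.5355i|²) = (1/8)·240.0000 = 30.0000

Both sides agree, confirming Parseval's theorem.

Σ|x[n]|² = (1/N)Σ|X[k]|² = 30.0000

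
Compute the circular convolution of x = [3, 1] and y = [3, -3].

(x ⊛ y)[n] = Σ(m=0 to 1) x[m] · y[(n-m) mod 2]

Computing each output sample:
(x ⊛ y)[0] = 6
(x ⊛ y)[1] = -6

x ⊛ y = [6, -6]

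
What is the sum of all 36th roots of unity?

Sum of all nth roots of unity equals 0 for n > 1 (geometric series with r ≠ 1).

0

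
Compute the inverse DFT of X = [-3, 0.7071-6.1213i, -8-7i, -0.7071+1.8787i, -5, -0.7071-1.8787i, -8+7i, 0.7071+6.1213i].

x[n] = (1/8) Σ(k=0 to 7) X[k] · e^(2πikn/8)

Computing each x[n]:
x[0] = -3
x[1] = 3
x[2] = 3
x[3] = -1
x[4] = -3
x[5] = 1
x[6] = -1
x[7] = -2

x = [-3, 3, 3, -1, -3, 1, -1, -2]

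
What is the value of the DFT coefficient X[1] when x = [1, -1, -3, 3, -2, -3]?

X[1] = Σ(n=0 to 5) x[n] · ω_6^(1n) where ω_6 = e^(-2πi/6)
= (1)·ω_6^0 + (-1)·ω_6^1 + (-3)·ω_6^2 + (3)·ω_6^3 + (-2)·ω_6^4 + (-3)·ω_6^5

X[1] = -1.5000-0.8660i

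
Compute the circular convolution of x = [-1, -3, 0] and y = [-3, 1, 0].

(x ⊛ y)[n] = Σ(m=0 to 2) x[m] · y[(n-m) mod 3]

Computing each output sample:
(x ⊛ y)[0] = 3
(x ⊛ y)[1] = 8
(x ⊛ y)[2] = -3

x ⊛ y = [3, 8, -3]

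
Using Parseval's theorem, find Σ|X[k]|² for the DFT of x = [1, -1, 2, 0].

Parseval: Σ|x[n]|² = (1/N)Σ|X[k]|², so Σ|X[k]|² = N·Σ|x[n]|² = 4·6.0000

Σ|X[k]|² = N·Σ|x[n]|² = 4·6.0000 = 24.0000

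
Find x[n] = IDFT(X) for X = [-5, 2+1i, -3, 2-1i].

x[n] = (1/4) Σ(k=0 to 3) X[k] · e^(2πikn/4)

Computing each x[n]:
x[0] = -1
x[1] = -1
x[2] = -3
x[3] = 0

x = [-1, -1, -3, 0]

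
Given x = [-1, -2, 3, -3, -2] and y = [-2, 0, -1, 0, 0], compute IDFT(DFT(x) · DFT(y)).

(x ⊛ y)[n] = Σ(m=0 to 4) x[m] · y[(n-m) mod 5]

Computing each output sample:
(x ⊛ y)[0] = 5
(x ⊛ y)[1] = 6
(x ⊛ y)[2] = -5
(x ⊛ y)[3] = 8
(x ⊛ y)[4] = 1

x ⊛ y = [5, 6, -5, 8, 1]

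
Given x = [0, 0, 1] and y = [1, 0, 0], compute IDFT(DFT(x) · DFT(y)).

(x ⊛ y)[n] = Σ(m=0 to 2) x[m] · y[(n-m) mod 3]

Computing each output sample:
(x ⊛ y)[0] = 0
(x ⊛ y)[1] = 0
(x ⊛ y)[2] = 1

x ⊛ y = [0, 0, 1]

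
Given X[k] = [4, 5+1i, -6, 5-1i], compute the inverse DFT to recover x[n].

x[n] = (1/4) Σ(k=0 to 3) X[k] · e^(2πikn/4)

Computing each x[n]:
x[0] = 2
x[1] = 2
x[2] = -3
x[3] = 3

x = [2, 2, -3, 3]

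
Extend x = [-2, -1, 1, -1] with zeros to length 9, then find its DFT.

Original 4-point DFT: [-3, -3, 1, -3]
Zero-padded 9-point DFT provides frequency interpolation.

DFT_9([x, 0, ...]) = [-3, -2.0924+0.5240i, -2.6133-0.2232i, -3.0000+1.7321i, 0.2057+1.8508i, 0.2057-1.8508i, -3.0000-1.7321i, -2.6133+0.2232i, -2.0924-0.5240i]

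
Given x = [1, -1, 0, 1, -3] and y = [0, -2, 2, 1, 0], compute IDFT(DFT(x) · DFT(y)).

(x ⊛ y)[n] = Σ(m=0 to 4) x[m] · y[(n-m) mod 5]

Computing each output sample:
(x ⊛ y)[0] = 8
(x ⊛ y)[1] = -7
(x ⊛ y)[2] = 1
(x ⊛ y)[3] = -1
(x ⊛ y)[4] = -3

x ⊛ y = [8, -7, 1, -1, -3]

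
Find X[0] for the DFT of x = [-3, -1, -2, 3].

X[0] = Σ(n=0 to 3) x[n] · ω_4^0 = Σ x[n]
= (-3) + (-1) + (-2) + (3)

X[0] = -3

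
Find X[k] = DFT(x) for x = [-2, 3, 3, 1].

X[k] = Σ(n=0 to 3) x[n] · ω_4^(nk)
where ω_4 = e^(-2πi/4)

Computing each X[k]:
X[0] = 5
X[1] = -5-2i
X[2] = -3
X[3] = -5+2i

X = [5, -5-2i, -3, -5+2i]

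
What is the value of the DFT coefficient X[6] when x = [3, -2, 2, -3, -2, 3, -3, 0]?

X[6] = Σ(n=0 to 7) x[n] · ω_8^(6n) where ω_8 = e^(-2πi/8)
= (3)·ω_8^0 + (-2)·ω_8^6 + (2)·ω_8^12 + (-3)·ω_8^18 + (-2)·ω_8^24 + (3)·ω_8^30 + (-3)·ω_8^36 + (0)·ω_8^42

X[6] = 2+4i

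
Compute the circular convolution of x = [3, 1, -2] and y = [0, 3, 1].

(x ⊛ y)[n] = Σ(m=0 to 2) x[m] · y[(n-m) mod 3]

Computing each output sample:
(x ⊛ y)[0] = -5
(x ⊛ y)[1] = 7
(x ⊛ y)[2] = 6

x ⊛ y = [-5, 7, 6]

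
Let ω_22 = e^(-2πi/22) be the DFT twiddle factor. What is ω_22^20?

ω_22^20 = e^(-2πi·20/22)
= cos(-2π·20/22) + i·sin(-2π·20/22)
= cos(-40π/22) + i·sin(-40π/22)

ω_22^20 = cos(-40π/22) + i·sin(-40π/22) = 0.8413+0.5406i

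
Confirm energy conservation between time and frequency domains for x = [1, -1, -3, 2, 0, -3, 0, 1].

Time domain:
Σ|x[n]|² = |1|² + |-1|² + |-3|² + |2|² + |0|² + |-3|² + |0|² + |1|² = 25.0000

Frequency domain:
(1/8)Σ|X[k]|² = (1/8)(|-3|² + |1.7071+0.8787i|² + |4+7i|² + |0.2929-5.1213i|² + |-1|² + |0.2929+5.1213i|² + |4-7i|² + |1.7071-0.8787i|²) = (1/8)·200.0000 = 25.0000

Both sides agree, confirming Parseval's theorem.

Σ|x[n]|² = (1/N)Σ|X[k]|² = 25.0000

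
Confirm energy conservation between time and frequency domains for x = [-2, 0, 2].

Time domain:
Σ|x[n]|² = |-2|² + |0|² + |2|² = 8.0000

Frequency domain:
(1/3)Σ|X[k]|² = (1/3)(|0|² + |-3.0000+1.7321i|² + |-3.0000-1.7321i|²) = (1/3)·24.0000 = 8.0000

Both sides agree, confirming Parseval's theorem.

Σ|x[n]|² = (1/N)Σ|X[k]|² = 8.0000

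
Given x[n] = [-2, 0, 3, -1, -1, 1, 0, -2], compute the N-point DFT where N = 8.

X[k] = Σ(n=0 to 7) x[n] · ω_8^(nk)
where ω_8 = e^(-2πi/8)

Computing each X[k]:
X[0] = -2
X[1] = -2.4142-3.0000i
X[2] = -6-4i
X[3] = 0.4142+3.0000i
X[4] = 2
X[5] = 0.4142-3.0000i
X[6] = -6+4i
X[7] = -2.4142+3.0000i

X = [-2, -2.4142-3.0000i, -6-4i, 0.4142+3.0000i, 2, 0.4142-3.0000i, -6+4i, -2.4142+3.0000i]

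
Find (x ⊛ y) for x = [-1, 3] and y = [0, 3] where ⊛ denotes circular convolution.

(x ⊛ y)[n] = Σ(m=0 to 1) x[m] · y[(n-m) mod 2]

Computing each output sample:
(x ⊛ y)[0] = 9
(x ⊛ y)[1] = -3

x ⊛ y = [9, -3]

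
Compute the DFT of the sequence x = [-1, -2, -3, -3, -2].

X[k] = Σ(n=0 to 4) x[n] · ω_5^(nk)
where ω_5 = e^(-2πi/5)

Computing each X[k]:
X[0] = -11
X[1] = 2.6180
X[2] = 0.3820
X[3] = 0.3820
X[4] = 2.6180

X = [-11, 2.6180, 0.3820, 0.3820, 2.6180]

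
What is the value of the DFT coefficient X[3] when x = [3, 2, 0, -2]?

X[3] = Σ(n=0 to 3) x[n] · ω_4^(3n) where ω_4 = e^(-2πi/4)
= (3)·ω_4^0 + (2)·ω_4^3 + (0)·ω_4^6 + (-2)·ω_4^9

X[3] = 3+4i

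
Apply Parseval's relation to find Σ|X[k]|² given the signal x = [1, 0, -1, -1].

Parseval: Σ|x[n]|² = (1/N)Σ|X[k]|², so Σ|X[k]|² = N·Σ|x[n]|² = 4·3.0000

Σ|X[k]|² = N·Σ|x[n]|² = 4·3.0000 = 12.0000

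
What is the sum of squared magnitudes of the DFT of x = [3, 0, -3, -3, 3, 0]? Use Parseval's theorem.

Parseval: Σ|x[n]|² = (1/N)Σ|X[k]|², so Σ|X[k]|² = N·Σ|x[n]|² = 6·36.0000

Σ|X[k]|² = N·Σ|x[n]|² = 6·36.0000 = 216.0000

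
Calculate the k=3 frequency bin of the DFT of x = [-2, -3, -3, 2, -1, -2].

X[3] = Σ(n=0 to 5) x[n] · ω_6^(3n) where ω_6 = e^(-2πi/6)
= (-2)·ω_6^0 + (-3)·ω_6^3 + (-3)·ω_6^6 + (2)·ω_6^9 + (-1)·ω_6^12 + (-2)·ω_6^15

X[3] = -3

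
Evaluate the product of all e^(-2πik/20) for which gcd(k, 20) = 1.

The primitive 20th roots of unity are ω_20^k for k coprime to 20: k ∈ {1, 3, 7, 9, 11, 13, 17, 19}
Their product equals the constant term of the cyclotomic polynomial Φ_20(x) up to sign.
For n ≥ 3, the product of all primitive nth roots of unity is 1. (For n=1 it is 1; for n=2 it is -1.)

1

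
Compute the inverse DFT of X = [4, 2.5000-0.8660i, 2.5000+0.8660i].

x[n] = (1/3) Σ(k=0 to 2) X[k] · e^(2πikn/3)

Computing each x[n]:
x[0] = 3
x[1] = 1
x[2] = 0

x = [3, 1, 0]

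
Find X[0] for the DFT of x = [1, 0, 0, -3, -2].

X[0] = Σ(n=0 to 4) x[n] · ω_5^0 = Σ x[n]
= (1) + (0) + (0) + (-3) + (-2)

X[0] = -4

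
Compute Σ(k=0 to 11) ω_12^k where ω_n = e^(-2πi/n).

Sum of all nth roots of unity equals 0 for n > 1 (geometric series with r ≠ 1).

0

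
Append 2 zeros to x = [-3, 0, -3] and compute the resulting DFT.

Original 3-point DFT: [-6, -1.5000-2.5981i, -1.5000+2.5981i]
Zero-padded 5-point DFT provides frequency interpolation.

DFT_5([x, 0, ...]) = [-6, -0.5729+1.7634i, -3.9271-2.8532i, -3.9271+2.8532i, -0.5729-1.7634i]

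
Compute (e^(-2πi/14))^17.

Since ω_14^14 = 1, powers reduce modulo 14.
17 mod 14 = 3
So ω_14^17 = ω_14^3 = e^(-2πi·3/14)

ω_14^17 = ω_14^3 = 0.2225-0.9749i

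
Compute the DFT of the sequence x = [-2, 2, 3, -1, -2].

X[k] = Σ(n=0 to 4) x[n] · ω_5^(nk)
where ω_5 = e^(-2πi/5)

Computing each X[k]:
X[0] = 0
X[1] = -3.6180-6.1554i
X[2] = -1.3820+1.4531i
X[3] = -1.3820-1.4531i
X[4] = -3.6180+6.1554i

X = [0, -3.6180-6.1554i, -1.3820+1.4531i, -1.3820-1.4531i, -3.6180+6.1554i]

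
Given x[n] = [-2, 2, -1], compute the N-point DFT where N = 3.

X[k] = Σ(n=0 to 2) x[n] · ω_3^(nk)
where ω_3 = e^(-2πi/3)

Computing each X[k]:
X[0] = -1
X[1] = -2.5000-2.5981i
X[2] = -2.5000+2.5981i

X = [-1, -2.5000-2.5981i, -2.5000+2.5981i]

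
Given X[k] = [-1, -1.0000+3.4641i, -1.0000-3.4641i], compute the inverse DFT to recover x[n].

x[n] = (1/3) Σ(k=0 to 2) X[k] · e^(2πikn/3)

Computing each x[n]:
x[0] = -1
x[1] = -2
x[2] = 2

x = [-1, -2, 2]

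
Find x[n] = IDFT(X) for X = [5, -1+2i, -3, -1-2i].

x[n] = (1/4) Σ(k=0 to 3) X[k] · e^(2πikn/4)

Computing each x[n]:
x[0] = 0
x[1] = 1
x[2] = 1
x[3] = 3

x = [0, 1, 1, 3]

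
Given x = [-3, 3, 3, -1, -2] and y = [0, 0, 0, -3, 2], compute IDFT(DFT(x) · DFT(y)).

(x ⊛ y)[n] = Σ(m=0 to 4) x[m] · y[(n-m) mod 5]

Computing each output sample:
(x ⊛ y)[0] = -3
(x ⊛ y)[1] = 9
(x ⊛ y)[2] = 4
(x ⊛ y)[3] = 5
(x ⊛ y)[4] = -15

x ⊛ y = [-3, 9, 4, 5, -15]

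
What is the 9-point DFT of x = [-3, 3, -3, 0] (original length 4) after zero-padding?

Original 4-point DFT: [-3, -3i, -9, 3i]
Zero-padded 9-point DFT provides frequency interpolation.

DFT_9([x, 0, ...]) = [-3, -1.2228+1.0261i, 0.3400-1.9284i, -3.0000-5.1962i, -8.1172-2.9544i, -8.1172+2.9544i, -3.0000+5.1962i, 0.3400+1.9284i, -1.2228-1.0261i]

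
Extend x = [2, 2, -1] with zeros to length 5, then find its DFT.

Original 3-point DFT: [3, 1.5000-2.5981i, 1.5000+2.5981i]
Zero-padded 5-point DFT provides frequency interpolation.

DFT_5([x, 0, ...]) = [3, 3.4271-1.3143i, 0.0729-2.1266i, 0.0729+2.1266i, 3.4271+1.3143i]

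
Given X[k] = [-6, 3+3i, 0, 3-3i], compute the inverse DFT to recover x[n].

x[n] = (1/4) Σ(k=0 to 3) X[k] · e^(2πikn/4)

Computing each x[n]:
x[0] = 0
x[1] = -3
x[2] = -3
x[3] = 0

x = [0, -3, -3, 0]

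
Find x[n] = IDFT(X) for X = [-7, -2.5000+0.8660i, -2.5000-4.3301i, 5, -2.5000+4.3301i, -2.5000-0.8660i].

x[n] = (1/6) Σ(k=0 to 5) X[k] · e^(2πikn/6)

Computing each x[n]:
x[0] = -2
x[1] = -1
x[2] = -1
x[3] = -2
x[4] = 2
x[5] = -3

x = [-2, -1, -1, -2, 2, -3]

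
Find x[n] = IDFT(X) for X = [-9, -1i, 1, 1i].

x[n] = (1/4) Σ(k=0 to 3) X[k] · e^(2πikn/4)

Computing each x[n]:
x[0] = -2
x[1] = -2
x[2] = -2
x[3] = -3

x = [-2, -2, -2, -3]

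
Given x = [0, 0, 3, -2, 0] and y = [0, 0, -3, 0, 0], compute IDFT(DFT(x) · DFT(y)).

(x ⊛ y)[n] = Σ(m=0 to 4) x[m] · y[(n-m) mod 5]

Computing each output sample:
(x ⊛ y)[0] = 6
(x ⊛ y)[1] = 0
(x ⊛ y)[2] = 0
(x ⊛ y)[3] = 0
(x ⊛ y)[4] = -9

x ⊛ y = [6, 0, 0, 0, -9]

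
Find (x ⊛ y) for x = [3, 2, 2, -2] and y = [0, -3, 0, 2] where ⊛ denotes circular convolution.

(x ⊛ y)[n] = Σ(m=0 to 3) x[m] · y[(n-m) mod 4]

Computing each output sample:
(x ⊛ y)[0] = 10
(x ⊛ y)[1] = -5
(x ⊛ y)[2] = -10
(x ⊛ y)[3] = 0

x ⊛ y = [10, -5, -10, 0]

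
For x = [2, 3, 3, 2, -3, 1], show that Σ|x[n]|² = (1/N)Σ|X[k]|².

Time domain:
Σ|x[n]|² = |2|² + |3|² + |3|² + |2|² + |-3|² + |1|² = 36.0000

Frequency domain:
(1/6)Σ|X[k]|² = (1/6)(|8|² + |2.0000-6.9282i|² + |2.0000+3.4641i|² + |-4|² + |2.0000-3.4641i|² + |2.0000+6.9282i|²) = (1/6)·216.0000 = 36.0000

Both sides agree, confirming Parseval's theorem.

Σ|x[n]|² = (1/N)Σ|X[k]|² = 36.0000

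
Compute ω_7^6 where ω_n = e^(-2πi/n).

ω_7^6 = e^(-2πi·6/7)
= cos(-2π·6/7) + i·sin(-2π·6/7)
= cos(-12π/7) + i·sin(-12π/7)

ω_7^6 = cos(-12π/7) + i·sin(-12π/7) = 0.6235+0.7818i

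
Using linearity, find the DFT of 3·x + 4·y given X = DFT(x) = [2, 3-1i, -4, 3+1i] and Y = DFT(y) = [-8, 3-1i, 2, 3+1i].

By linearity: DFT(3x + 4y) = 3·DFT(x) + 4·DFT(y)
= 3·[2, 3-1i, -4, 3+1i] + 4·[-8, 3-1i, 2, 3+1i]

Computing element-wise:
Z[0] = 3·(2) + 4·(-8) = -26
Z[1] = 3·(3-1i) + 4·(3-1i) = 21-7i
Z[2] = 3·(-4) + 4·(2) = -4
Z[3] = 3·(3+1i) + 4·(3+1i) = 21+7i

DFT(3x + 4y) = 3·X + 4·Y = [-26, 21-7i, -4, 21+7i]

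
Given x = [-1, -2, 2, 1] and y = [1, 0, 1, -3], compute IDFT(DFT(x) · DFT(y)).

(x ⊛ y)[n] = Σ(m=0 to 3) x[m] · y[(n-m) mod 4]

Computing each output sample:
(x ⊛ y)[0] = 7
(x ⊛ y)[1] = -7
(x ⊛ y)[2] = -2
(x ⊛ y)[3] = 2

x ⊛ y = [7, -7, -2, 2]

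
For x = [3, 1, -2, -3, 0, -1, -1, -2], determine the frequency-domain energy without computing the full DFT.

Parseval: Σ|x[n]|² = (1/N)Σ|X[k]|², so Σ|X[k]|² = N·Σ|x[n]|² = 8·29.0000

Σ|X[k]|² = N·Σ|x[n]|² = 8·29.0000 = 232.0000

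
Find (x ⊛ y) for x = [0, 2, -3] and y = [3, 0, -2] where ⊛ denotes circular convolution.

(x ⊛ y)[n] = Σ(m=0 to 2) x[m] · y[(n-m) mod 3]

Computing each output sample:
(x ⊛ y)[0] = -4
(x ⊛ y)[1] = 12
(x ⊛ y)[2] = -9

x ⊛ y = [-4, 12, -9]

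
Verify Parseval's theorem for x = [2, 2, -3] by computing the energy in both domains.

Time domain:
Σ|x[n]|² = |2|² + |2|² + |-3|² = 17.0000

Frequency domain:
(1/3)Σ|X[k]|² = (1/3)(|1|² + |2.5000-4.3301i|² + |2.5000+4.3301i|²) = (1/3)·51.0000 = 17.0000

Both sides agree, confirming Parseval's theorem.

Σ|x[n]|² = (1/N)Σ|X[k]|² = 17.0000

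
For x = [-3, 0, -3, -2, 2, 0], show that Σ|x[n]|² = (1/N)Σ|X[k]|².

Time domain:
Σ|x[n]|² = |-3|² + |0|² + |-3|² + |-2|² + |2|² + |0|² = 26.0000

Frequency domain:
(1/6)Σ|X[k]|² = (1/6)(|-6|² + |-0.5000+4.3301i|² + |-4.5000-4.3301i|² + |-2|² + |-4.5000+4.3301i|² + |-0.5000-4.3301i|²) = (1/6)·156.0000 = 26.0000

Both sides agree, confirming Parseval's theorem.

Σ|x[n]|² = (1/N)Σ|X[k]|² = 26.0000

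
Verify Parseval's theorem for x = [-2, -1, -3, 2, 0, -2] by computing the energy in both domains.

Time domain:
Σ|x[n]|² = |-2|² + |-1|² + |-3|² + |2|² + |0|² + |-2|² = 22.0000

Frequency domain:
(1/6)Σ|X[k]|² = (1/6)(|-6|² + |-4.0000+1.7321i|² + |3.0000-3.4641i|² + |-4|² + |3.0000+3.4641i|² + |-4.0000-1.7321i|²) = (1/6)·132.0000 = 22.0000

Both sides agree, confirming Parseval's theorem.

Σ|x[n]|² = (1/N)Σ|X[k]|² = 22.0000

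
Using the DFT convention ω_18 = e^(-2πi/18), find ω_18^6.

ω_18^6 = e^(-2πi·6/18)
= cos(-2π·6/18) + i·sin(-2π·6/18)
= cos(-12π/18) + i·sin(-12π/18)

ω_18^6 = cos(-12π/18) + i·sin(-12π/18) = -0.5000-0.8660i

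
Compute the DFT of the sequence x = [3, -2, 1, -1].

X[k] = Σ(n=0 to 3) x[n] · ω_4^(nk)
where ω_4 = e^(-2πi/4)

Computing each X[k]:
X[0] = 1
X[1] = 2+1i
X[2] = 7
X[3] = 2-1i

X = [1, 2+1i, 7, 2-1i]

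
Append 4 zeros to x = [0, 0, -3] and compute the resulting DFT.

Original 3-point DFT: [-3, 1.5000-2.5981i, 1.5000+2.5981i]
Zero-padded 7-point DFT provides frequency interpolation.

DFT_7([x, 0, ...]) = [-3, 0.6676+2.9248i, 2.7029-1.3017i, -1.8705-2.3455i, -1.8705+2.3455i, 2.7029+1.3017i, 0.6676-2.9248i]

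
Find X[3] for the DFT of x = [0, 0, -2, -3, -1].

X[3] = Σ(n=0 to 4) x[n] · ω_5^(3n) where ω_5 = e^(-2πi/5)
= (0)·ω_5^0 + (0)·ω_5^3 + (-2)·ω_5^6 + (-3)·ω_5^9 + (-1)·ω_5^12

X[3] = -0.7361-0.3633i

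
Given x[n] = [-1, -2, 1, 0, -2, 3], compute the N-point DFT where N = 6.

X[k] = Σ(n=0 to 5) x[n] · ω_6^(nk)
where ω_6 = e^(-2πi/6)

Computing each X[k]:
X[0] = -1
X[1] = 1.7321i
X[2] = -1.0000+6.9282i
X[3] = -3
X[4] = -1.0000-6.9282i
X[5] = -1.7321i

X = [-1, 1.7321i, -1.0000+6.9282i, -3, -1.0000-6.9282i, -1.7321i]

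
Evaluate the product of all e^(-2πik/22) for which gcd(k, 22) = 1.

The primitive 22nd roots of unity are ω_22^k for k coprime to 22: k ∈ {1, 3, 5, 7, 9, 13, 15, 17, 19, 21}
Their product equals the constant term of the cyclotomic polynomial Φ_22(x) up to sign.
For n ≥ 3, the product of all primitive nth roots of unity is 1. (For n=1 it is 1; for n=2 it is -1.)

1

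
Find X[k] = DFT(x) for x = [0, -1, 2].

X[k] = Σ(n=0 to 2) x[n] · ω_3^(nk)
where ω_3 = e^(-2πi/3)

Computing each X[k]:
X[0] = 1
X[1] = -0.5000+2.5981i
X[2] = -0.5000-2.5981i

X = [1, -0.5000+2.5981i, -0.5000-2.5981i]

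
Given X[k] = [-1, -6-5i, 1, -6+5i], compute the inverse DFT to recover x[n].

x[n] = (1/4) Σ(k=0 to 3) X[k] · e^(2πikn/4)

Computing each x[n]:
x[0] = -3
x[1] = 2
x[2] = 3
x[3] = -3

x = [-3, 2, 3, -3]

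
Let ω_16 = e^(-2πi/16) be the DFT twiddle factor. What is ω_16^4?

ω_16^4 = e^(-2πi·4/16)
= cos(-2π·4/16) + i·sin(-2π·4/16)
= cos(-8π/16) + i·sin(-8π/16)

ω_16^4 = cos(-8π/16) + i·sin(-8π/16) = -1i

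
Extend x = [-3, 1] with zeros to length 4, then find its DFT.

Original 2-point DFT: [-2, -4]
Zero-padded 4-point DFT provides frequency interpolation.

DFT_4([x, 0, ...]) = [-2, -3-1i, -4, -3+1i]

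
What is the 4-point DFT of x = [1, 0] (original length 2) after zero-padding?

Original 2-point DFT: [1, 1]
Zero-padded 4-point DFT provides frequency interpolation.

DFT_4([x, 0, ...]) = [1, 1, 1, 1]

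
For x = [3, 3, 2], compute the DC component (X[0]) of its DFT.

X[0] = Σ(n=0 to 2) x[n] · ω_3^0 = Σ x[n]
= (3) + (3) + (2)

X[0] = 8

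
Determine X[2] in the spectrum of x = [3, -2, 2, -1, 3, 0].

X[2] = Σ(n=0 to 5) x[n] · ω_6^(2n) where ω_6 = e^(-2πi/6)
= (3)·ω_6^0 + (-2)·ω_6^2 + (2)·ω_6^4 + (-1)·ω_6^6 + (3)·ω_6^8 + (0)·ω_6^10

X[2] = 0.5000+0.8660i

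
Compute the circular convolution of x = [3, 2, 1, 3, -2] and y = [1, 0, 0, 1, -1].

(x ⊛ y)[n] = Σ(m=0 to 4) x[m] · y[(n-m) mod 5]

Computing each output sample:
(x ⊛ y)[0] = 2
(x ⊛ y)[1] = 4
(x ⊛ y)[2] = -4
(x ⊛ y)[3] = 8
(x ⊛ y)[4] = -3

x ⊛ y = [2, 4, -4, 8, -3]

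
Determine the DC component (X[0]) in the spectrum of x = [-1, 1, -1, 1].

X[0] = Σ(n=0 to 3) x[n] · ω_4^0 = Σ x[n]
= (-1) + (1) + (-1) + (1)

X[0] = 0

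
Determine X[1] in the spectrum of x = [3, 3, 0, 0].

X[1] = Σ(n=0 to 3) x[n] · ω_4^(1n) where ω_4 = e^(-2πi/4)
= (3)·ω_4^0 + (3)·ω_4^1 + (0)·ω_4^2 + (0)·ω_4^3

X[1] = 3-3i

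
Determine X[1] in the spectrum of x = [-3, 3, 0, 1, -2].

X[1] = Σ(n=0 to 4) x[n] · ω_5^(1n) where ω_5 = e^(-2πi/5)
= (-3)·ω_5^0 + (3)·ω_5^1 + (0)·ω_5^2 + (1)·ω_5^3 + (-2)·ω_5^4

X[1] = -3.5000-4.1675i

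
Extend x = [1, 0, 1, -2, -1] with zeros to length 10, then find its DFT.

Original 5-point DFT: [-1, 1.5000-2.7144i, 1.5000+2.2654i, 1.5000-2.2654i, 1.5000+2.7144i]
Zero-padded 10-point DFT provides frequency interpolation.

DFT_10([x, 0, ...]) = [-1, 2.7361+1.5388i, 1.5000-2.7144i, -1.7361+0.3633i, 1.5000+2.2654i, 3, 1.5000-2.2654i, -1.7361-0.3633i, 1.5000+2.7144i, 2.7361-1.5388i]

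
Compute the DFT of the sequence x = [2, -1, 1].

X[k] = Σ(n=0 to 2) x[n] · ω_3^(nk)
where ω_3 = e^(-2πi/3)

Computing each X[k]:
X[0] = 2
X[1] = 2.0000+1.7321i
X[2] = 2.0000-1.7321i

X = [2, 2.0000+1.7321i, 2.0000-1.7321i]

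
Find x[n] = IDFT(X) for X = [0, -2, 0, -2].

x[n] = (1/4) Σ(k=0 to 3) X[k] · e^(2πikn/4)

Computing each x[n]:
x[0] = -1
x[1] = 0
x[2] = 1
x[3] = 0

x = [-1, 0, 1, 0]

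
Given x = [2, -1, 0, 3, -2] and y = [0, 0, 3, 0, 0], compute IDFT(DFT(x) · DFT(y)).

(x ⊛ y)[n] = Σ(m=0 to 4) x[m] · y[(n-m) mod 5]

Computing each output sample:
(x ⊛ y)[0] = 9
(x ⊛ y)[1] = -6
(x ⊛ y)[2] = 6
(x ⊛ y)[3] = -3
(x ⊛ y)[4] = 0

x ⊛ y = [9, -6, 6, -3, 0]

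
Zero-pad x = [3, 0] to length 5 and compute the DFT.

Original 2-point DFT: [3, 3]
Zero-padded 5-point DFT provides frequency interpolation.

DFT_5([x, 0, ...]) = [3, 3, 3, 3, 3]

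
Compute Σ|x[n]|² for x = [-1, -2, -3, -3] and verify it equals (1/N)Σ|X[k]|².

Time domain:
Σ|x[n]|² = |-1|² + |-2|² + |-3|² + |-3|² = 23.0000

Frequency domain:
(1/4)Σ|X[k]|² = (1/4)(|-9|² + |2-1i|² + |1|² + |2+1i|²) = (1/4)·92.0000 = 23.0000

Both sides agree, confirming Parseval's theorem.

Σ|x[n]|² = (1/N)Σ|X[k]|² = 23.0000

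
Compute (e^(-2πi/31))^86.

Since ω_31^31 = 1, powers reduce modulo 31.
86 mod 31 = 24
So ω_31^86 = ω_31^24 = e^(-2πi·24/31)

ω_31^86 = ω_31^24 = 0.1514+0.9885i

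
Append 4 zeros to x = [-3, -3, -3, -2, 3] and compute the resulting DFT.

Original 5-point DFT: [-8, 1.0451+6.2941i, -4.5451+2.5757i, -4.5451-2.5757i, 1.0451-6.2941i]
Zero-padded 9-point DFT provides frequency interpolation.

DFT_9([x, 0, ...]) = [-8, -7.6382+5.5888i, 2.5963+4.1768i, -3.5000-2.5981i, -0.9581+3.7842i, -0.9581-3.7842i, -3.5000+2.5981i, 2.5963-4.1768i, -7.6382-5.5888i]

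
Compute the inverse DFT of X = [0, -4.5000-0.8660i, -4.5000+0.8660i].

x[n] = (1/3) Σ(k=0 to 2) X[k] · e^(2πikn/3)

Computing each x[n]:
x[0] = -3
x[1] = 2
x[2] = 1

x = [-3, 2, 1]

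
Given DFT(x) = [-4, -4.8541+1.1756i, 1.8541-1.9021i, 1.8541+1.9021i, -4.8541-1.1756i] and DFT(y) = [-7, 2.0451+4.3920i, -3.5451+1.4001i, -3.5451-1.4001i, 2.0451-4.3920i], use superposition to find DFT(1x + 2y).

By linearity: DFT(1x + 2y) = 1·DFT(x) + 2·DFT(y)
= 1·[-4, -4.8541+1.1756i, 1.8541-1.9021i, 1.8541+1.9021i, -4.8541-1.1756i] + 2·[-7, 2.0451+4.3920i, -3.5451+1.4001i, -3.5451-1.4001i, 2.0451-4.3920i]

Computing element-wise:
Z[0] = 1·(-4) + 2·(-7) = -18
Z[1] = 1·(-4.8541+1.1756i) + 2·(2.0451+4.3920i) = -0.7639+9.9596i
Z[2] = 1·(1.8541-1.9021i) + 2·(-3.5451+1.4001i) = -5.2361+0.8981i
Z[3] = 1·(1.8541+1.9021i) + 2·(-3.5451-1.4001i) = -5.2361-0.8981i
Z[4] = 1·(-4.8541-1.1756i) + 2·(2.0451-4.3920i) = -0.7639-9.9596i

DFT(1x + 2y) = 1·X + 2·Y = [-18, -0.7639+9.9596i, -5.2361+0.8981i, -5.2361-0.8981i, -0.7639-9.9596i]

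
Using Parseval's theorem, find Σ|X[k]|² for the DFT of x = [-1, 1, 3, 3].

Parseval: Σ|x[n]|² = (1/N)Σ|X[k]|², so Σ|X[k]|² = N·Σ|x[n]|² = 4·20.0000

Σ|X[k]|² = N·Σ|x[n]|² = 4·20.0000 = 80.0000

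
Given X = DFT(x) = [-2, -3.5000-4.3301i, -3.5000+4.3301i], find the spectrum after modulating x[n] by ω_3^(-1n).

Modulation property: DFT(ω_3^(-1n)·x[n]) = X[(k-1) mod 3], so circularly shift X by 1 positions.

X[k-1] = [-3.5000+4.3301i, -2, -3.5000-4.3301i]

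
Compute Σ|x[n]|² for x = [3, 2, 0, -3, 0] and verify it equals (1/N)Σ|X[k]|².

Time domain:
Σ|x[n]|² = |3|² + |2|² + |0|² + |-3|² + |0|² = 22.0000

Frequency domain:
(1/5)Σ|X[k]|² = (1/5)(|2|² + |6.0451-3.6655i|² + |0.4549+1.6776i|² + |0.4549-1.6776i|² + |6.0451+3.6655i|²) = (1/5)·110.0000 = 22.0000

Both sides agree, confirming Parseval's theorem.

Σ|x[n]|² = (1/N)Σ|X[k]|² = 22.0000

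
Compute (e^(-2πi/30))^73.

Since ω_30^30 = 1, powers reduce modulo 30.
73 mod 30 = 13
So ω_30^73 = ω_30^13 = e^(-2πi·13/30)

ω_30^73 = ω_30^13 = -0.9135-0.4067i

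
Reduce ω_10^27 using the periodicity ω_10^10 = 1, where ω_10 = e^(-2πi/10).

Since ω_10^10 = 1, powers reduce modulo 10.
27 mod 10 = 7
So ω_10^27 = ω_10^7 = e^(-2πi·7/10)

ω_10^27 = ω_10^7 = -0.3090+0.9511i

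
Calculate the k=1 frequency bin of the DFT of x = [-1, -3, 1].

X[1] = Σ(n=0 to 2) x[n] · ω_3^(1n) where ω_3 = e^(-2πi/3)
= (-1)·ω_3^0 + (-3)·ω_3^1 + (1)·ω_3^2

X[1] = 3.4641i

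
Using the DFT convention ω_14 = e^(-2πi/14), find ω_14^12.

ω_14^12 = e^(-2πi·12/14)
= cos(-2π·12/14) + i·sin(-2π·12/14)
= cos(-24π/14) + i·sin(-24π/14)

ω_14^12 = cos(-24π/14) + i·sin(-24π/14) = 0.6235+0.7818i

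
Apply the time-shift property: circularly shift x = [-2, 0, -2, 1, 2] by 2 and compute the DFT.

Time shift by 2: X_shifted[k] = ω_5^(2k) · X[k]
Shifted x = [1, 2, -2, 0, -2]

DFT(x[n-2]) = [-1, 2.6180-2.6287i, 0.3820-4.2533i, 0.3820+4.2533i, 2.6180+2.6287i]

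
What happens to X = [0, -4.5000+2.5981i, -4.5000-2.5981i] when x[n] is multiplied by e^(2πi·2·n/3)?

Modulation property: DFT(ω_3^(-2n)·x[n]) = X[(k-2) mod 3], so circularly shift X by 2 positions.

X[k-2] = [-4.5000+2.5981i, -4.5000-2.5981i, 0]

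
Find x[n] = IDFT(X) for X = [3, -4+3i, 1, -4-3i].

x[n] = (1/4) Σ(k=0 to 3) X[k] · e^(2πikn/4)

Computing each x[n]:
x[0] = -1
x[1] = -1
x[2] = 3
x[3] = 2

x = [-1, -1, 3, 2]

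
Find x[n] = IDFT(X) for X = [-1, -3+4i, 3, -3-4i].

x[n] = (1/4) Σ(k=0 to 3) X[k] · e^(2πikn/4)

Computing each x[n]:
x[0] = -1
x[1] = -3
x[2] = 2
x[3] = 1

x = [-1, -3, 2, 1]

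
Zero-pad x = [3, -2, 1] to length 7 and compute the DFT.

Original 3-point DFT: [2, 3.5000+2.5981i, 3.5000-2.5981i]
Zero-padded 7-point DFT provides frequency interpolation.

DFT_7([x, 0, ...]) = [2, 1.5305+0.5887i, 2.5441+2.3837i, 5.4254+1.6496i, 5.4254-1.6496i, 2.5441-2.3837i, 1.5305-0.5887i]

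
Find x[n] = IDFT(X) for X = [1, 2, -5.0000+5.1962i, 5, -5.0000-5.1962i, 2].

x[n] = (1/6) Σ(k=0 to 5) X[k] · e^(2πikn/6)

Computing each x[n]:
x[0] = 0
x[1] = -1
x[2] = 3
x[3] = -3
x[4] = 0
x[5] = 2

x = [0, -1, 3, -3, 0, 2]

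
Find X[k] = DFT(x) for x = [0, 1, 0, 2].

X[k] = Σ(n=0 to 3) x[n] · ω_4^(nk)
where ω_4 = e^(-2πi/4)

Computing each X[k]:
X[0] = 3
X[1] = 1i
X[2] = -3
X[3] = -1i

X = [3, 1i, -3, -1i]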